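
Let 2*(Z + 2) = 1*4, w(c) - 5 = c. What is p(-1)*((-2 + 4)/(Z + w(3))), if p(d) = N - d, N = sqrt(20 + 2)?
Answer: 1/4 + sqrt(22)/4 ≈ 1.4226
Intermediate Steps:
w(c) = 5 + c
Z = 0 (Z = -2 + (1*4)/2 = -2 + (1/2)*4 = -2 + 2 = 0)
N = sqrt(22) ≈ 4.6904
p(d) = sqrt(22) - d
p(-1)*((-2 + 4)/(Z + w(3))) = (sqrt(22) - 1*(-1))*((-2 + 4)/(0 + (5 + 3))) = (sqrt(22) + 1)*(2/(0 + 8)) = (1 + sqrt(22))*(2/8) = (1 + sqrt(22))*(2*(1/8)) = (1 + sqrt(22))*(1/4) = 1/4 + sqrt(22)/4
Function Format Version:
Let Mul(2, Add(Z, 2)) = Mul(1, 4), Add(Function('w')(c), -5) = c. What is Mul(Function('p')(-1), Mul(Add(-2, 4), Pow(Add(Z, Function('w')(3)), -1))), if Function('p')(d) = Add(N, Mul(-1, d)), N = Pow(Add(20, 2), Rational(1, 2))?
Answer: Add(Rational(1, 4), Mul(Rational(1, 4), Pow(22, Rational(1, 2)))) ≈ 1.4226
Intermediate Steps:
Function('w')(c) = Add(5, c)
Z = 0 (Z = Add(-2, Mul(Rational(1, 2), Mul(1, 4))) = Add(-2, Mul(Rational(1, 2), 4)) = Add(-2, 2) = 0)
N = Pow(22, Rational(1, 2)) ≈ 4.6904
Function('p')(d) = Add(Pow(22, Rational(1, 2)), Mul(-1, d))
Mul(Function('p')(-1), Mul(Add(-2, 4), Pow(Add(Z, Function('w')(3)), -1))) = Mul(Add(Pow(22, Rational(1, 2)), Mul(-1, -1)), Mul(Add(-2, 4), Pow(Add(0, Add(5, 3)), -1))) = Mul(Add(Pow(22, Rational(1, 2)), 1), Mul(2, Pow(Add(0, 8), -1))) = Mul(Add(1, Pow(22, Rational(1, 2))), Mul(2, Pow(8, -1))) = Mul(Add(1, Pow(22, Rational(1, 2))), Mul(2, Rational(1, 8))) = Mul(Add(1, Pow(22, Rational(1, 2))), Rational(1, 4)) = Add(Rational(1, 4), Mul(Rational(1, 4), Pow(22, Rational(1, 2))))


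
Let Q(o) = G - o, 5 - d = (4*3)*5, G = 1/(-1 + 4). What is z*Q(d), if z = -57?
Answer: -3154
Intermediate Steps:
G = 1/3 ≈ 0.33333
d = -55 (d = 5 - 4*3*5 = 5 - 12*5 = 5 - 1*60 = 5 - 60 = -55)
Q(o) = 1/3 - o
z*Q(d) = -57*(1/3 - 1*(-55)) = -57*(1/3 + 55) = -57*166/3 = -3154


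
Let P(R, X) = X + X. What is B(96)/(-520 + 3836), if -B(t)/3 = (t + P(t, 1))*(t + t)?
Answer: -14112/829 ≈ -17.023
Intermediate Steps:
P(R, X) = 2*X
B(t) = -6*t*(2 + t) (B(t) = -3*(t + 2*1)*(t + t) = -3*(t + 2)*2*t = -3*(2 + t)*2*t = -6*t*(2 + t))
B(96)/(-520 + 3836) = (-6*96*(2 + 96))/(-520 + 3836) = -6*96*98/3316 = -56448*1/3316 = -14112/829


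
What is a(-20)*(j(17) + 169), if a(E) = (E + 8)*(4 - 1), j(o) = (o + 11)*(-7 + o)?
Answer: -16164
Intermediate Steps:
j(o) = (-7 + o)*(11 + o) (j(o) = (11 + o)*(-7 + o) = (-7 + o)*(11 + o))
a(E) = 24 + 3*E (a(E) = (8 + E)*3 = 24 + 3*E)
a(-20)*(j(17) + 169) = (24 + 3*(-20))*((-77 + 17² + 4*17) + 169) = (24 - 60)*((-77 + 289 + 68) + 169) = -36*(280 + 169) = -36*449 = -16164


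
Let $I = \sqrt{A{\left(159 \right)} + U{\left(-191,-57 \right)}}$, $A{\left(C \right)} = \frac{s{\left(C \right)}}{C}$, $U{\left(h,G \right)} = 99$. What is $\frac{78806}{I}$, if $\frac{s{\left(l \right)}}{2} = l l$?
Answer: $\frac{78806 \sqrt{417}}{417} \approx 3859.1$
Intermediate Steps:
$s{\left(l \right)} = 2 l^{2}$ ($s{\left(l \right)} = 2 l l = 2 l^{2}$)
$A{\left(C \right)} = 2 C$ ($A{\left(C \right)} = \frac{2 C^{2}}{C} = 2 C$)
$I = \sqrt{417}$ ($I = \sqrt{2 \cdot 159 + 99} = \sqrt{318 + 99} = \sqrt{417} \approx 20.421$)
$\frac{78806}{I} = \frac{78806}{\sqrt{417}} = 78806 \frac{\sqrt{417}}{417} = \frac{78806 \sqrt{417}}{417}$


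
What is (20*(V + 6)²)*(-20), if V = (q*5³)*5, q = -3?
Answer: -1397264400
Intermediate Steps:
V = -1875 (V = -3*5³*5 = -3*125*5 = -375*5 = -1875)
(20*(V + 6)²)*(-20) = (20*(-1875 + 6)²)*(-20) = (20*(-1869)²)*(-20) = (20*3493161)*(-20) = 69863220*(-20) = -1397264400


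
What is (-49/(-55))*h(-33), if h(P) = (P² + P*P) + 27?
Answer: 21609/11 ≈ 1964.5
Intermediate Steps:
h(P) = 27 + 2*P² (h(P) = (P² + P²) + 27 = 2*P² + 27 = 27 + 2*P²)
(-49/(-55))*h(-33) = (-49/(-55))*(27 + 2*(-33)²) = (-49*(-1/55))*(27 + 2*1089) = 49*(27 + 2178)/55 = (49/55)*2205 = 21609/11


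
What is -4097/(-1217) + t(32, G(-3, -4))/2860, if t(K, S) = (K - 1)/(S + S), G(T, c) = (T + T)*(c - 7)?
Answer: 1546737167/459441840 ≈ 3.3666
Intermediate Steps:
G(T, c) = 2*T*(-7 + c) (G(T, c) = (2*T)*(-7 + c) = 2*T*(-7 + c))
t(K, S) = (-1 + K)/(2*S) (t(K, S) = (-1 + K)/((2*S)) = (-1 + K)*(1/(2*S)) = (-1 + K)/(2*S))
-4097/(-1217) + t(32, G(-3, -4))/2860 = -4097/(-1217) + ((-1 + 32)/(2*((2*(-3)*(-7 - 4)))))/2860 = -4097*(-1/1217) + ((½)*31/(2*(-3)*(-11)))*(1/2860) = 4097/1217 + ((½)*31/66)*(1/2860) = 4097/1217 + ((½)*(1/66)*31)*(1/2860) = 4097/1217 + (31/132)*(1/2860) = 4097/1217 + 31/377520 = 1546737167/459441840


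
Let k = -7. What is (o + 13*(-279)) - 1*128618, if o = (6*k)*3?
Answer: -132371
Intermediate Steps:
o = -126 (o = (6*(-7))*3 = -42*3 = -126)
(o + 13*(-279)) - 1*128618 = (-126 + 13*(-279)) - 1*128618 = (-126 - 3627) - 128618 = -3753 - 128618 = -132371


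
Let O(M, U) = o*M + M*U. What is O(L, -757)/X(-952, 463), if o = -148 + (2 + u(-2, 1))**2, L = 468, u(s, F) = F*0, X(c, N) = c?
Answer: 6201/14 ≈ 442.93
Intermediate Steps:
u(s, F) = 0
o = -144 (o = -148 + (2 + 0)**2 = -148 + 2**2 = -148 + 4 = -144)
O(M, U) = -144*M + M*U
O(L, -757)/X(-952, 463) = (468*(-144 - 757))/(-952) = (468*(-901))*(-1/952) = -421668*(-1/952) = 6201/14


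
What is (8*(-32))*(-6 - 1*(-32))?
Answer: -6656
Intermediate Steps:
(8*(-32))*(-6 - 1*(-32)) = -256*(-6 + 32) = -256*26 = -6656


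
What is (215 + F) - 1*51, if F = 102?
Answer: 266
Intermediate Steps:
(215 + F) - 1*51 = (215 + 102) - 1*51 = 317 - 51 = 266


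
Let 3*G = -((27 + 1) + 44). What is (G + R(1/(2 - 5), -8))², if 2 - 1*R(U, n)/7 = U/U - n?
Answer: 5329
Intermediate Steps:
G = -24 (G = (-((27 + 1) + 44))/3 = (-(28 + 44))/3 = (-1*72)/3 = (⅓)*(-72) = -24)
R(U, n) = 7 + 7*n (R(U, n) = 14 - 7*(U/U - n) = 14 - 7*(1 - n) = 14 + (-7 + 7*n) = 7 + 7*n)
(G + R(1/(2 - 5), -8))² = (-24 + (7 + 7*(-8)))² = (-24 + (7 - 56))² = (-24 - 49)² = (-73)² = 5329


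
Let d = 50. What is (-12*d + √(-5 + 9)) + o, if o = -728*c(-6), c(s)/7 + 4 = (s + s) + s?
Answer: 111514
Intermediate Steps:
c(s) = -28 + 21*s (c(s) = -28 + 7*((s + s) + s) = -28 + 7*(2*s + s) = -28 + 7*(3*s) = -28 + 21*s)
o = 112112 (o = -728*(-28 + 21*(-6)) = -728*(-28 - 126) = -728*(-154) = 112112)
(-12*d + √(-5 + 9)) + o = (-12*50 + √(-5 + 9)) + 112112 = (-600 + √4) + 112112 = (-600 + 2) + 112112 = -598 + 112112 = 111514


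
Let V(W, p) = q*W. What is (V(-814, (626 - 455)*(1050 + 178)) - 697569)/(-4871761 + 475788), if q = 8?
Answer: 704081/4395973 ≈ 0.16017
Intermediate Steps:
V(W, p) = 8*W
(V(-814, (626 - 455)*(1050 + 178)) - 697569)/(-4871761 + 475788) = (8*(-814) - 697569)/(-4871761 + 475788) = (-6512 - 697569)/(-4395973) = -704081*(-1/4395973) = 704081/4395973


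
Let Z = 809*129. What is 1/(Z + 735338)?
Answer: 1/839699 ≈ 1.1909e-6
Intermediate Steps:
Z = 104361
1/(Z + 735338) = 1/(104361 + 735338) = 1/839699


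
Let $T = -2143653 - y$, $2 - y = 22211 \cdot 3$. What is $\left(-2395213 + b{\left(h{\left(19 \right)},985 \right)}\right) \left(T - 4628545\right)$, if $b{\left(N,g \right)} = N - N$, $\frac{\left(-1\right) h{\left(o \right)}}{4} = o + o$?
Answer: $16061261250771$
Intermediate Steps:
$h{\left(o \right)} = - 8 o$ ($h{\left(o \right)} = - 4 \left(o + o\right) = - 4 \cdot 2 o = - 8 o$)
$b{\left(N,g \right)} = 0$
$y = -66631$ ($y = 2 - 22211 \cdot 3 = 2 - 66633 = -66631$)
$T = -2077022$ ($T = -2143653 - -66631 = -2143653 + 66631 = -2077022$)
$\left(-2395213 + b{\left(h{\left(19 \right)},985 \right)}\right) \left(T - 4628545\right) = \left(-2395213 + 0\right) \left(-2077022 - 4628545\right) = \left(-2395213\right) \left(-6705567\right) = 16061261250771$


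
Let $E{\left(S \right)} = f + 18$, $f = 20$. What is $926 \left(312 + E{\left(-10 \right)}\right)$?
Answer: $324100$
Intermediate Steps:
$E{\left(S \right)} = 38$ ($E{\left(S \right)} = 20 + 18 = 38$)
$926 \left(312 + E{\left(-10 \right)}\right) = 926 \left(312 + 38\right) = 926 \cdot 350 = 324100$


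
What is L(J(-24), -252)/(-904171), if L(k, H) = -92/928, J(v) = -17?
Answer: 23/209767672 ≈ 1.0965e-7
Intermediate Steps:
L(k, H) = -23/232 (L(k, H) = -92*1/928 = -23/232)
L(J(-24), -252)/(-904171) = -23/232/(-904171) = -23/232*(-1/904171) = 23/209767672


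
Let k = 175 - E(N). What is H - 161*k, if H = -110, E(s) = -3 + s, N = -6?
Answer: -29734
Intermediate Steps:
k = 184 (k = 175 - (-3 - 6) = 175 - 1*(-9) = 175 + 9 = 184)
H - 161*k = -110 - 161*184 = -110 - 29624 = -29734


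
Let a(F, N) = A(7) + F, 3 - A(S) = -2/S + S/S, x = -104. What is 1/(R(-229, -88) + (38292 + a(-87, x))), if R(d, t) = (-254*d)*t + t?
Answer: -7/35563421 ≈ -1.9683e-7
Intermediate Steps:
A(S) = 2 + 2/S (A(S) = 3 - (-2/S + S/S) = 3 - (-2/S + 1) = 3 - (1 - 2/S) = 3 + (-1 + 2/S) = 2 + 2/S)
a(F, N) = 16/7 + F (a(F, N) = (2 + 2/7) + F = 16/7 + F)
R(d, t) = t - 254*d*t (R(d, t) = -254*d*t + t = t - 254*d*t)
1/(R(-229, -88) + (38292 + a(-87, x))) = 1/(-88*(1 - 254*(-229)) + (38292 + (16/7 - 87))) = 1/(-88*(1 + 58166) + (38292 - 593/7)) = 1/(-88*58167 + 267451/7) = 1/(-5118696 + 267451/7) = 1/(-35563421/7) = -7/35563421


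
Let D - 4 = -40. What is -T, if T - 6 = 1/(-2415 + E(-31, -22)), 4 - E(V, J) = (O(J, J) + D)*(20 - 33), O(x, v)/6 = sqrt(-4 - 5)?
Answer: -50057503/8343397 + 234*I/8343397 ≈ -5.9997 + 2.8046e-5*I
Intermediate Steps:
D = -36 (D = 4 - 40 = -36)
O(x, v) = 18*I (O(x, v) = 6*sqrt(-4 - 5) = 6*sqrt(-9) = 6*(3*I) = 18*I)
E(V, J) = -464 + 234*I (E(V, J) = 4 - (18*I - 36)*(20 - 33) = 4 - (-36 + 18*I)*(-13) = 4 - (468 - 234*I) = 4 + (-468 + 234*I) = -464 + 234*I)
T = 6 + (-2879 - 234*I)/8343397 (T = 6 + 1/(-2415 + (-464 + 234*I)) = 6 + 1/(-2879 + 234*I) = 6 + (-2879 - 234*I)/8343397 ≈ 5.9997 - 2.8046e-5*I)
-T = -(50057503/8343397 - 234*I/8343397) = -50057503/8343397 + 234*I/8343397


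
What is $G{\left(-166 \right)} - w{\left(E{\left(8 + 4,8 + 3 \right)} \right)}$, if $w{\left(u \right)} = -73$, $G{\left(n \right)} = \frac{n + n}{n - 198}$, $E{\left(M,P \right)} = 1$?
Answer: $\frac{6726}{91} \approx 73.912$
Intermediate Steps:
$G{\left(n \right)} = \frac{2 n}{-198 + n}$
$G{\left(-166 \right)} - w{\left(E{\left(8 + 4,8 + 3 \right)} \right)} = 2 \left(-166\right) \frac{1}{-198 - 166} - -73 = 2 \left(-166\right) \frac{1}{-364} + 73 = 2 \left(-166\right) \left(- \frac{1}{364}\right) + 73 = \frac{83}{91} + 73 = \frac{6726}{91}$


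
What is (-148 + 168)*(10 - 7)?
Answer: 60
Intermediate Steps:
(-148 + 168)*(10 - 7) = 20*3 = 60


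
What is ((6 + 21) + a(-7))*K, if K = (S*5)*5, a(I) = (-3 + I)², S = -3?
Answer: -9525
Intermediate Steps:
K = -75 (K = -3*5*5 = -15*5 = -75)
((6 + 21) + a(-7))*K = ((6 + 21) + (-3 - 7)²)*(-75) = (27 + (-10)²)*(-75) = (27 + 100)*(-75) = 127*(-75) = -9525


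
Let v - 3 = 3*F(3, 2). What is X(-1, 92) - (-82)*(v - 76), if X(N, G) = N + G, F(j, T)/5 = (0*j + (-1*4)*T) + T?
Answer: -13275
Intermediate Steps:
F(j, T) = -15*T (F(j, T) = 5*((0*j + (-1*4)*T) + T) = 5*((0 - 4*T) + T) = 5*(-4*T + T) = 5*(-3*T) = -15*T)
v = -87 (v = 3 + 3*(-15*2) = 3 + 3*(-30) = 3 - 90 = -87)
X(N, G) = G + N
X(-1, 92) - (-82)*(v - 76) = (92 - 1) - (-82)*(-87 - 76) = 91 - (-82)*(-163) = 91 - 1*13366 = 91 - 13366 = -13275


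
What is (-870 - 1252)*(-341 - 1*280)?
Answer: 1317762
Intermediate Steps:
(-870 - 1252)*(-341 - 1*280) = -2122*(-341 - 280) = -2122*(-621) = 1317762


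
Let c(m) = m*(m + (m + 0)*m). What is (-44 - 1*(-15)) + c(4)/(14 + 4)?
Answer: -221/9 ≈ -24.556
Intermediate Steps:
c(m) = m*(m + m²) (c(m) = m*(m + m*m) = m*(m + m²))
(-44 - 1*(-15)) + c(4)/(14 + 4) = (-44 - 1*(-15)) + (4²*(1 + 4))/(14 + 4) = (-44 + 15) + (16*5)/18 = -29 + 80*(1/18) = -29 + 40/9 = -221/9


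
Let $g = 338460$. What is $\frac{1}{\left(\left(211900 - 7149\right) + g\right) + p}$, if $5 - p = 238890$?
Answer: $\frac{1}{304326} \approx 3.2859 \cdot 10^{-6}$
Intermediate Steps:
$p = -238885$ ($p = 5 - 238890 = -238885$)
$\frac{1}{\left(\left(211900 - 7149\right) + g\right) + p} = \frac{1}{\left(\left(211900 - 7149\right) + 338460\right) - 238885} = \frac{1}{\left(204751 + 338460\right) - 238885} = \frac{1}{543211 - 238885} = \frac{1}{304326}$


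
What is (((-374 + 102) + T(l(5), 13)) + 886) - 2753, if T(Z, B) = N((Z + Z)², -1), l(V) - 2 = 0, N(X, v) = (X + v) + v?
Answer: -2125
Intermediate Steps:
N(X, v) = X + 2*v
l(V) = 2 (l(V) = 2 + 0 = 2)
T(Z, B) = -2 + 4*Z² (T(Z, B) = (Z + Z)² + 2*(-1) = (2*Z)² - 2 = 4*Z² - 2 = -2 + 4*Z²)
(((-374 + 102) + T(l(5), 13)) + 886) - 2753 = (((-374 + 102) + (-2 + 4*2²)) + 886) - 2753 = ((-272 + (-2 + 4*4)) + 886) - 2753 = ((-272 + (-2 + 16)) + 886) - 2753 = ((-272 + 14) + 886) - 2753 = (-258 + 886) - 2753 = 628 - 2753 = -2125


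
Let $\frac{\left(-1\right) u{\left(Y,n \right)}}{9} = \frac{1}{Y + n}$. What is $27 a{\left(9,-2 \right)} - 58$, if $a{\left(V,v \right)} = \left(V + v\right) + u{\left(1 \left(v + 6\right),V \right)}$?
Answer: $\frac{1460}{13} \approx 112.31$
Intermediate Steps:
$u{\left(Y,n \right)} = - \frac{9}{Y + n}$
$a{\left(V,v \right)} = V + v - \frac{9}{6 + V + v}$ ($a{\left(V,v \right)} = \left(V + v\right) - \frac{9}{1 \left(v + 6\right) + V} = \left(V + v\right) - \frac{9}{1 \left(6 + v\right) + V} = \left(V + v\right) - \frac{9}{\left(6 + v\right) + V} = \left(V + v\right) - \frac{9}{6 + V + v} = V + v - \frac{9}{6 + V + v}$)
$27 a{\left(9,-2 \right)} - 58 = 27 \frac{-9 + \left(9 - 2\right) \left(6 + 9 - 2\right)}{6 + 9 - 2} - 58 = 27 \frac{-9 + 7 \cdot 13}{13} - 58 = 27 \frac{-9 + 91}{13} - 58 = 27 \cdot \frac{1}{13} \cdot 82 - 58 = 27 \cdot \frac{82}{13} - 58 = \frac{2214}{13} - 58 = \frac{1460}{13}$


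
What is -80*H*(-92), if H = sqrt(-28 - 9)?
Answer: 7360*I*sqrt(37) ≈ 44769.0*I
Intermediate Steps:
H = I*sqrt(37) (H = sqrt(-37) = I*sqrt(37) ≈ 6.0828*I)
-80*H*(-92) = -80*I*sqrt(37)*(-92) = 7360*I*sqrt(37)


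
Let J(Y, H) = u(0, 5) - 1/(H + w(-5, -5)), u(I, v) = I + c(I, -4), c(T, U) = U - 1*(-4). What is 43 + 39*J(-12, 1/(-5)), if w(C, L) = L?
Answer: 101/2 ≈ 50.500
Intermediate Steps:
c(T, U) = 4 + U (c(T, U) = U + 4 = 4 + U)
u(I, v) = I (u(I, v) = I + (4 - 4) = I + 0 = I)
J(Y, H) = -1/(-5 + H) (J(Y, H) = 0 - 1/(H - 5) = 0 - 1/(-5 + H) = -1/(-5 + H))
43 + 39*J(-12, 1/(-5)) = 43 + 39*(-1/(-5 + 1/(-5))) = 43 + 39*(-1/(-5 - ⅕)) = 43 + 39*(-1/(-26/5)) = 43 + 39*(-1*(-5/26)) = 43 + 39*(5/26) = 43 + 15/2 = 101/2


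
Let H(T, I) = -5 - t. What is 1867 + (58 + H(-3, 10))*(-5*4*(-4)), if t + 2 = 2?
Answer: 6107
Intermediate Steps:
t = 0 (t = -2 + 2 = 0)
H(T, I) = -5 (H(T, I) = -5 - 1*0 = -5 + 0 = -5)
1867 + (58 + H(-3, 10))*(-5*4*(-4)) = 1867 + (58 - 5)*(-5*4*(-4)) = 1867 + 53*(-20*(-4)) = 1867 + 53*80 = 1867 + 4240 = 6107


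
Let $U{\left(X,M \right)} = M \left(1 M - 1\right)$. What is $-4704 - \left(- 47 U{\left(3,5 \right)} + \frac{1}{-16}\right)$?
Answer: $- \frac{60223}{16} \approx -3763.9$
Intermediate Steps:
$U{\left(X,M \right)} = M \left(-1 + M\right)$ ($U{\left(X,M \right)} = M \left(M - 1\right) = M \left(-1 + M\right)$)
$-4704 - \left(- 47 U{\left(3,5 \right)} + \frac{1}{-16}\right) = -4704 - \left(- 47 \cdot 5 \left(-1 + 5\right) + \frac{1}{-16}\right) = -4704 - \left(- 47 \cdot 5 \cdot 4 - \frac{1}{16}\right) = -4704 - \left(\left(-47\right) 20 - \frac{1}{16}\right) = -4704 - \left(-940 - \frac{1}{16}\right) = -4704 - - \frac{15041}{16} = -4704 + \frac{15041}{16} = - \frac{60223}{16}$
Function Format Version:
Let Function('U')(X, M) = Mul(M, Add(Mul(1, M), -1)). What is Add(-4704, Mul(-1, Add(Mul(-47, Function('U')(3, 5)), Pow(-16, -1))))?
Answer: Rational(-60223, 16) ≈ -3763.9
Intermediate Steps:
Function('U')(X, M) = Mul(M, Add(-1, M)) (Function('U')(X, M) = Mul(M, Add(M, -1)) = Mul(M, Add(-1, M)))
Add(-4704, Mul(-1, Add(Mul(-47, Function('U')(3, 5)), Pow(-16, -1)))) = Add(-4704, Mul(-1, Add(Mul(-47, Mul(5, Add(-1, 5))), Pow(-16, -1)))) = Add(-4704, Mul(-1, Add(Mul(-47, Mul(5, 4)), Rational(-1, 16)))) = Add(-4704, Mul(-1, Add(Mul(-47, 20), Rational(-1, 16)))) = Add(-4704, Mul(-1, Add(-940, Rational(-1, 16)))) = Add(-4704, Mul(-1, Rational(-15041, 16))) = Add(-4704, Rational(15041, 16)) = Rational(-60223, 16)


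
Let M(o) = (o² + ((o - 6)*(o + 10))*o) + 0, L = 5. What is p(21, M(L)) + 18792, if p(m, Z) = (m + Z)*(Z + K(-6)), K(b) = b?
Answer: 20416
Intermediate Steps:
M(o) = o² + o*(-6 + o)*(10 + o) (M(o) = (o² + ((-6 + o)*(10 + o))*o) + 0 = (o² + o*(-6 + o)*(10 + o)) + 0 = o² + o*(-6 + o)*(10 + o))
p(m, Z) = (-6 + Z)*(Z + m) (p(m, Z) = (m + Z)*(Z - 6) = (Z + m)*(-6 + Z) = (-6 + Z)*(Z + m))
p(21, M(L)) + 18792 = ((5*(-60 + 5² + 5*5))² - 30*(-60 + 5² + 5*5) - 6*21 + (5*(-60 + 5² + 5*5))*21) + 18792 = ((5*(-60 + 25 + 25))² - 30*(-60 + 25 + 25) - 126 + (5*(-60 + 25 + 25))*21) + 18792 = ((5*(-10))² - 30*(-10) - 126 + (5*(-10))*21) + 18792 = ((-50)² - 6*(-50) - 126 - 50*21) + 18792 = (2500 + 300 - 126 - 1050) + 18792 = 1624 + 18792 = 20416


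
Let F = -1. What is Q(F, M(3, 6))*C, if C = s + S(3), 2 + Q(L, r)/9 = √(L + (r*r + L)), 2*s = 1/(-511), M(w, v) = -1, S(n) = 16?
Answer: -147159/511 + 147159*I/1022 ≈ -287.98 + 143.99*I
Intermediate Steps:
s = -1/1022 (s = (½)/(-511) = (½)*(-1/511) = -1/1022 ≈ -0.00097847)
Q(L, r) = -18 + 9*√(r² + 2*L) (Q(L, r) = -18 + 9*√(L + (r*r + L)) = -18 + 9*√(L + (r² + L)) = -18 + 9*√(L + (L + r²)) = -18 + 9*√(r² + 2*L))
C = 16351/1022 (C = -1/1022 + 16 = 16351/1022 ≈ 15.999)
Q(F, M(3, 6))*C = (-18 + 9*√((-1)² + 2*(-1)))*(16351/1022) = (-18 + 9*√(1 - 2))*(16351/1022) = (-18 + 9*√(-1))*(16351/1022) = (-18 + 9*I)*(16351/1022) = -147159/511 + 147159*I/1022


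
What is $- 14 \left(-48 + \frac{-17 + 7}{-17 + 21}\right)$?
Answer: $707$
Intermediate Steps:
$- 14 \left(-48 + \frac{-17 + 7}{-17 + 21}\right) = - 14 \left(-48 - \frac{10}{4}\right) = - 14 \left(-48 - \frac{5}{2}\right) = \left(-14\right) \left(- \frac{101}{2}\right) = 707$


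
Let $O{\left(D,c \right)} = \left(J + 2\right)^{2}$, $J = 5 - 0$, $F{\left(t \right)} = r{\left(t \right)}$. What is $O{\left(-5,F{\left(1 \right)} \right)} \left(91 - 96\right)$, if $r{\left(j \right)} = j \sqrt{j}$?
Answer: $-245$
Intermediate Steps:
$r{\left(j \right)} = j^{\frac{3}{2}}$
$F{\left(t \right)} = t^{\frac{3}{2}}$
$J = 5$ ($J = 5 + 0 = 5$)
$O{\left(D,c \right)} = 49$ ($O{\left(D,c \right)} = \left(5 + 2\right)^{2} = 7^{2} = 49$)
$O{\left(-5,F{\left(1 \right)} \right)} \left(91 - 96\right) = 49 \left(91 - 96\right) = 49 \left(-5\right) = -245$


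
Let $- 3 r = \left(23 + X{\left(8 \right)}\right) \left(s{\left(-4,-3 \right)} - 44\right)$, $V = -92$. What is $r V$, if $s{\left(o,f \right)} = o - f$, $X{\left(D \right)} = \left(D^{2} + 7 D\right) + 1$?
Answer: $-198720$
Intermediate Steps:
$X{\left(D \right)} = 1 + D^{2} + 7 D$
$r = 2160$ ($r = - \frac{\left(23 + \left(1 + 8^{2} + 7 \cdot 8\right)\right) \left(\left(-4 - -3\right) - 44\right)}{3} = - \frac{\left(23 + \left(1 + 64 + 56\right)\right) \left(\left(-4 + 3\right) - 44\right)}{3} = - \frac{\left(23 + 121\right) \left(-1 - 44\right)}{3} = - \frac{144 \left(-45\right)}{3} = \left(- \frac{1}{3}\right) \left(-6480\right) = 2160$)
$r V = 2160 \left(-92\right) = -198720$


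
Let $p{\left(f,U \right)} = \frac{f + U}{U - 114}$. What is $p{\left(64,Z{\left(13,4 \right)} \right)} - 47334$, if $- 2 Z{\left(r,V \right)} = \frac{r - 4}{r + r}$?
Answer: $- \frac{281025277}{5937} \approx -47335.0$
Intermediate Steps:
$Z{\left(r,V \right)} = - \frac{-4 + r}{4 r}$ ($Z{\left(r,V \right)} = - \frac{\left(r - 4\right) \frac{1}{r + r}}{2} = - \frac{\left(-4 + r\right) \frac{1}{2 r}}{2} = - \frac{\frac{1}{2} \frac{1}{r} \left(-4 + r\right)}{2} = - \frac{-4 + r}{4 r}$)
$p{\left(f,U \right)} = \frac{U + f}{-114 + U}$
$p{\left(64,Z{\left(13,4 \right)} \right)} - 47334 = \frac{\frac{4 - 13}{4 \cdot 13} + 64}{-114 + \frac{4 - 13}{4 \cdot 13}} - 47334 = \frac{\frac{1}{4} \cdot \frac{1}{13} \left(4 - 13\right) + 64}{-114 + \frac{1}{4} \cdot \frac{1}{13} \left(4 - 13\right)} - 47334 = \frac{\frac{1}{4} \cdot \frac{1}{13} \left(-9\right) + 64}{-114 + \frac{1}{4} \cdot \frac{1}{13} \left(-9\right)} - 47334 = \frac{- \frac{9}{52} + 64}{-114 - \frac{9}{52}} - 47334 = \frac{1}{- \frac{5937}{52}} \cdot \frac{3319}{52} - 47334 = \left(- \frac{52}{5937}\right) \frac{3319}{52} - 47334 = - \frac{3319}{5937} - 47334 = - \frac{281025277}{5937}$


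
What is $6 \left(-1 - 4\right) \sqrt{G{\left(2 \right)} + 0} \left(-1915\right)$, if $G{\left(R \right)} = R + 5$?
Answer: $57450 \sqrt{7} \approx 1.52 \cdot 10^{5}$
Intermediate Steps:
$G{\left(R \right)} = 5 + R$
$6 \left(-1 - 4\right) \sqrt{G{\left(2 \right)} + 0} \left(-1915\right) = 6 \left(-1 - 4\right) \sqrt{\left(5 + 2\right) + 0} \left(-1915\right) = 6 \left(-5\right) \sqrt{7 + 0} \left(-1915\right) = - 30 \sqrt{7} \left(-1915\right) = 57450 \sqrt{7}$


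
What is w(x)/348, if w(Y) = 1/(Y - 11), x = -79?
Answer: -1/31320 ≈ -3.1928e-5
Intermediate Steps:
w(Y) = 1/(-11 + Y)
w(x)/348 = 1/(-11 - 79*348) = (1/348)/(-90) = -1/90*1/348 = -1/31320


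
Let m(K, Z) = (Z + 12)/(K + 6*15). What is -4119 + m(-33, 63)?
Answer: -78236/19 ≈ -4117.7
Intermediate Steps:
m(K, Z) = (12 + Z)/(90 + K) (m(K, Z) = (12 + Z)/(K + 90) = (12 + Z)/(90 + K))
-4119 + m(-33, 63) = -4119 + (12 + 63)/(90 - 33) = -4119 + 75/57 = -4119 + (1/57)*75 = -4119 + 25/19 = -78236/19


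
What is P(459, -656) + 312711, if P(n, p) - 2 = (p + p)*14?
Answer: 294345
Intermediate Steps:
P(n, p) = 2 + 28*p (P(n, p) = 2 + (p + p)*14 = 2 + (2*p)*14 = 2 + 28*p)
P(459, -656) + 312711 = (2 + 28*(-656)) + 312711 = (2 - 18368) + 312711 = -18366 + 312711 = 294345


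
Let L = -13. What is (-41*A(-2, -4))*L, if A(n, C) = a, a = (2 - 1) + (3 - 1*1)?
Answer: 1599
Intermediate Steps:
a = 3 (a = 1 + (3 - 1) = 1 + 2 = 3)
A(n, C) = 3
(-41*A(-2, -4))*L = -41*3*(-13) = -123*(-13) = 1599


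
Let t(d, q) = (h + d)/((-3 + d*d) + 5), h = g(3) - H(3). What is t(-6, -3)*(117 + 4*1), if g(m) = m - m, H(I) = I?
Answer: -1089/38 ≈ -28.658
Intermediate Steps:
g(m) = 0
h = -3 (h = 0 - 1*3 = 0 - 3 = -3)
t(d, q) = (-3 + d)/(2 + d²) (t(d, q) = (-3 + d)/((-3 + d*d) + 5) = (-3 + d)/((-3 + d²) + 5) = (-3 + d)/(2 + d²))
t(-6, -3)*(117 + 4*1) = ((-3 - 6)/(2 + (-6)²))*(117 + 4*1) = (-9/(2 + 36))*(117 + 4) = (-9/38)*121 = ((1/38)*(-9))*121 = -9/38*121 = -1089/38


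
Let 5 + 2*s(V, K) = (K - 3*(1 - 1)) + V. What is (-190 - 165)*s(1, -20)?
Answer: 4260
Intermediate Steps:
s(V, K) = -5/2 + K/2 + V/2 (s(V, K) = -5/2 + ((K - 3*(1 - 1)) + V)/2 = -5/2 + ((K - 3*0) + V)/2 = -5/2 + ((K + 0) + V)/2 = -5/2 + (K + V)/2 = -5/2 + (K/2 + V/2) = -5/2 + K/2 + V/2)
(-190 - 165)*s(1, -20) = (-190 - 165)*(-5/2 + (1/2)*(-20) + (1/2)*1) = -355*(-5/2 - 10 + 1/2) = -355*(-12) = 4260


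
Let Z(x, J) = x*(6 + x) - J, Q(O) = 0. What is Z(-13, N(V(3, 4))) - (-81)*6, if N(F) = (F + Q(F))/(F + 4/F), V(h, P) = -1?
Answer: 2884/5 ≈ 576.80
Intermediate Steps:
N(F) = F/(F + 4/F) (N(F) = (F + 0)/(F + 4/F) = F/(F + 4/F))
Z(x, J) = -J + x*(6 + x)
Z(-13, N(V(3, 4))) - (-81)*6 = ((-13)**2 - (-1)**2/(4 + (-1)**2) + 6*(-13)) - (-81)*6 = (169 - 1/(4 + 1) - 78) - 1*(-486) = (169 - 1/5 - 78) + 486 = 454/5 + 486 = 2884/5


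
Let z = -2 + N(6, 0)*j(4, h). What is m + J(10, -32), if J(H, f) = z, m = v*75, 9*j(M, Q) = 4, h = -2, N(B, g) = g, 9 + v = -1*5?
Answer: -1052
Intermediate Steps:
v = -14 (v = -9 - 1*5 = -9 - 5 = -14)
j(M, Q) = 4/9 (j(M, Q) = (1/9)*4 = 4/9)
m = -1050 (m = -14*75 = -1050)
z = -2 (z = -2 + 0*(4/9) = -2 + 0 = -2)
J(H, f) = -2
m + J(10, -32) = -1050 - 2 = -1052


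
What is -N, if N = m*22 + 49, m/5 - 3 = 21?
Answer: -2689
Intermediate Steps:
m = 120 (m = 15 + 5*21 = 15 + 105 = 120)
N = 2689 (N = 120*22 + 49 = 2640 + 49 = 2689)
-N = -1*2689 = -2689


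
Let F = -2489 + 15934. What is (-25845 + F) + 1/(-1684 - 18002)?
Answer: -244106401/19686 ≈ -12400.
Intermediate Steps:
F = 13445
(-25845 + F) + 1/(-1684 - 18002) = (-25845 + 13445) + 1/(-1684 - 18002) = -12400 + 1/(-19686) = -12400 - 1/19686 = -244106401/19686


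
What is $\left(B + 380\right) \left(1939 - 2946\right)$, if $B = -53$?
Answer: $-329289$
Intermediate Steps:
$\left(B + 380\right) \left(1939 - 2946\right) = \left(-53 + 380\right) \left(1939 - 2946\right) = 327 \left(-1007\right) = -329289$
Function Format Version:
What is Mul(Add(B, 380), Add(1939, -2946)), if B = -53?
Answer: -329289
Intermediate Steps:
Mul(Add(B, 380), Add(1939, -2946)) = Mul(Add(-53, 380), Add(1939, -2946)) = Mul(327, -1007) = -329289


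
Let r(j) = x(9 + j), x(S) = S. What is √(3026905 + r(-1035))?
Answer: √3025879 ≈ 1739.5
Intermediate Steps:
r(j) = 9 + j
√(3026905 + r(-1035)) = √(3026905 + (9 - 1035)) = √(3026905 - 1026) = √3025879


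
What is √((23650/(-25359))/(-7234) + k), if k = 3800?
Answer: 5*√1278806595779050287/91723503 ≈ 61.644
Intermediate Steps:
√((23650/(-25359))/(-7234) + k) = √((23650/(-25359))/(-7234) + 3800) = √((23650*(-1/25359))*(-1/7234) + 3800) = √(-23650/25359*(-1/7234) + 3800) = √(11825/91723503 + 3800) = √(348549323225/91723503) = 5*√1278806595779050287/91723503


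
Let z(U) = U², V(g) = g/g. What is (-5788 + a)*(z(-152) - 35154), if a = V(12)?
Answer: 69733350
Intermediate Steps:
V(g) = 1
a = 1
(-5788 + a)*(z(-152) - 35154) = (-5788 + 1)*((-152)² - 35154) = -5787*(23104 - 35154) = -5787*(-12050) = 69733350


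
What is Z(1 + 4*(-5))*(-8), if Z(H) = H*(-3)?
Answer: -456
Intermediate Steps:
Z(H) = -3*H
Z(1 + 4*(-5))*(-8) = -3*(1 + 4*(-5))*(-8) = -3*(1 - 20)*(-8) = -3*(-19)*(-8) = 57*(-8) = -456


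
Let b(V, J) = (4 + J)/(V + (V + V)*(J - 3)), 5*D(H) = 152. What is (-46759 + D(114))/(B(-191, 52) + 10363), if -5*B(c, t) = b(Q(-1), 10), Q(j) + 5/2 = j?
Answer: -3504645/777229 ≈ -4.5092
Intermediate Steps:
D(H) = 152/5 (D(H) = (⅕)*152 = 152/5)
Q(j) = -5/2 + j
b(V, J) = (4 + J)/(V + 2*V*(-3 + J)) (b(V, J) = (4 + J)/(V + (2*V)*(-3 + J)) = (4 + J)/(V + 2*V*(-3 + J)))
B(c, t) = 4/75 (B(c, t) = -(4 + 10)/(5*(-5/2 - 1)*(-5 + 2*10)) = -14/(5*(-7/2)*(-5 + 20)) = -(-2)*14/(35*15) = -⅕*(-4/15) = 4/75)
(-46759 + D(114))/(B(-191, 52) + 10363) = (-46759 + 152/5)/(4/75 + 10363) = -233643/(5*777229/75) = -233643/5*75/777229 = -3504645/777229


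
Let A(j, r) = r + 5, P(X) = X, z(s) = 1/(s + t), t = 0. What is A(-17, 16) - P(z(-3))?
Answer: 64/3 ≈ 21.333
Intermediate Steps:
z(s) = 1/s (z(s) = 1/(s + 0) = 1/s)
A(j, r) = 5 + r
A(-17, 16) - P(z(-3)) = (5 + 16) - 1/(-3) = 21 - 1*(-⅓) = 21 + ⅓ = 64/3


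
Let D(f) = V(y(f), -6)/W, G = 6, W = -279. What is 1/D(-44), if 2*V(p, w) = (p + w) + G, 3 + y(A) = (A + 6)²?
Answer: -558/1441 ≈ -0.38723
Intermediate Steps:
y(A) = -3 + (6 + A)² (y(A) = -3 + (A + 6)² = -3 + (6 + A)²)
V(p, w) = 3 + p/2 + w/2 (V(p, w) = ((p + w) + 6)/2 = (6 + p + w)/2 = 3 + p/2 + w/2)
D(f) = 1/186 - (6 + f)²/558 (D(f) = (3 + (-3 + (6 + f)²)/2 + (½)*(-6))/(-279) = (3 + (-3/2 + (6 + f)²/2) - 3)*(-1/279) = (-3/2 + (6 + f)²/2)*(-1/279) = 1/186 - (6 + f)²/558)
1/D(-44) = 1/(1/186 - (6 - 44)²/558) = 1/(1/186 - 1/558*(-38)²) = 1/(1/186 - 1/558*1444) = 1/(1/186 - 722/279) = 1/(-1441/558) = -558/1441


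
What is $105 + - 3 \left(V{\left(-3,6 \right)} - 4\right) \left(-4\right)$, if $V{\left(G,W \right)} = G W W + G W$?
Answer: $-1455$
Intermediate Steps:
$V{\left(G,W \right)} = G W + G W^{2}$ ($V{\left(G,W \right)} = G W^{2} + G W = G W + G W^{2}$)
$105 + - 3 \left(V{\left(-3,6 \right)} - 4\right) \left(-4\right) = 105 + - 3 \left(\left(-3\right) 6 \left(1 + 6\right) - 4\right) \left(-4\right) = 105 + - 3 \left(\left(-3\right) 6 \cdot 7 - 4\right) \left(-4\right) = 105 + - 3 \left(-126 - 4\right) \left(-4\right) = 105 + \left(-3\right) \left(-130\right) \left(-4\right) = 105 + 390 \left(-4\right) = 105 - 1560 = -1455$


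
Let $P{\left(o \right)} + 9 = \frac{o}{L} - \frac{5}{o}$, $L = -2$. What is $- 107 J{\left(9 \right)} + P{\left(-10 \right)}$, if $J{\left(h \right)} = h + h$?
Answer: $- \frac{3859}{2} \approx -1929.5$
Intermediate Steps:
$J{\left(h \right)} = 2 h$
$P{\left(o \right)} = -9 - \frac{5}{o} - \frac{o}{2}$ ($P{\left(o \right)} = -9 + \left(\frac{o}{-2} - \frac{5}{o}\right) = -9 + \left(o \left(- \frac{1}{2}\right) - \frac{5}{o}\right) = -9 - \left(\frac{o}{2} + \frac{5}{o}\right) = -9 - \frac{5}{o} - \frac{o}{2}$)
$- 107 J{\left(9 \right)} + P{\left(-10 \right)} = - 107 \cdot 2 \cdot 9 - \left(4 - \frac{1}{2}\right) = \left(-107\right) 18 - \frac{7}{2} = -1926 + \left(-9 + \frac{1}{2} + 5\right) = -1926 - \frac{7}{2} = - \frac{3859}{2}$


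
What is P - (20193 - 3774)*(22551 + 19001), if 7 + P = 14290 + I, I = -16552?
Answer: -682244557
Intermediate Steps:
P = -2269 (P = -7 + (14290 - 16552) = -7 - 2262 = -2269)
P - (20193 - 3774)*(22551 + 19001) = -2269 - (20193 - 3774)*(22551 + 19001) = -2269 - 16419*41552 = -2269 - 1*682242288 = -2269 - 682242288 = -682244557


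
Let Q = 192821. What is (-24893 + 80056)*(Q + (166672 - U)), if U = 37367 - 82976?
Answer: 22346641626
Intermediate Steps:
U = -45609
(-24893 + 80056)*(Q + (166672 - U)) = (-24893 + 80056)*(192821 + (166672 - 1*(-45609))) = 55163*(192821 + (166672 + 45609)) = 55163*(192821 + 212281) = 55163*405102 = 22346641626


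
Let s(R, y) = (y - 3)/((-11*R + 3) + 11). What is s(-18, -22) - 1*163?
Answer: -34581/212 ≈ -163.12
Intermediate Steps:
s(R, y) = (-3 + y)/(14 - 11*R) (s(R, y) = (-3 + y)/((3 - 11*R) + 11) = (-3 + y)/(14 - 11*R))
s(-18, -22) - 1*163 = (3 - 1*(-22))/(-14 + 11*(-18)) - 1*163 = (3 + 22)/(-14 - 198) - 163 = 25/(-212) - 163 = -1/212*25 - 163 = -25/212 - 163 = -34581/212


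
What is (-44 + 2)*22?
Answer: -924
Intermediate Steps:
(-44 + 2)*22 = -42*22 = -924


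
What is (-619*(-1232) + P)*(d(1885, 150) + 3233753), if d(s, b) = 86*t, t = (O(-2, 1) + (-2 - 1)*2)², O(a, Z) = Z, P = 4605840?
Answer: 17371776988544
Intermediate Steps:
t = 25 (t = (1 + (-2 - 1)*2)² = (1 - 3*2)² = (1 - 6)² = (-5)² = 25)
d(s, b) = 2150 (d(s, b) = 86*25 = 2150)
(-619*(-1232) + P)*(d(1885, 150) + 3233753) = (-619*(-1232) + 4605840)*(2150 + 3233753) = (762608 + 4605840)*3235903 = 5368448*3235903 = 17371776988544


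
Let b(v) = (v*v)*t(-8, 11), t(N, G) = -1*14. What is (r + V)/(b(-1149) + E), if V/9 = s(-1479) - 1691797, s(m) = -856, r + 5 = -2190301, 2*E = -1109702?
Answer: 17424183/19037665 ≈ 0.91525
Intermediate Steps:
E = -554851 (E = (1/2)*(-1109702) = -554851)
r = -2190306 (r = -5 - 2190301 = -2190306)
t(N, G) = -14
b(v) = -14*v**2 (b(v) = (v*v)*(-14) = v**2*(-14) = -14*v**2)
V = -15233877 (V = 9*(-856 - 1691797) = 9*(-1692653) = -15233877)
(r + V)/(b(-1149) + E) = (-2190306 - 15233877)/(-14*(-1149)**2 - 554851) = -17424183/(-14*1320201 - 554851) = -17424183/(-18482814 - 554851) = -17424183/(-19037665) = -17424183*(-1/19037665) = 17424183/19037665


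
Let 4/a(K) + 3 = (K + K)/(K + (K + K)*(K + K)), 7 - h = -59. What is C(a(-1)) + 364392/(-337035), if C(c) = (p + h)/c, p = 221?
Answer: -356130733/1348140 ≈ -264.16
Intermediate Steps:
h = 66 (h = 7 - 1*(-59) = 7 + 59 = 66)
a(K) = 4/(-3 + 2*K/(K + 4*K²)) (a(K) = 4/(-3 + (K + K)/(K + (K + K)*(K + K))) = 4/(-3 + (2*K)/(K + (2*K)*(2*K))) = 4/(-3 + (2*K)/(K + 4*K²)) = 4/(-3 + 2*K/(K + 4*K²)))
C(c) = 287/c (C(c) = (221 + 66)/c = 287/c)
C(a(-1)) + 364392/(-337035) = 287/((4*(-1 - 4*(-1))/(1 + 12*(-1)))) + 364392/(-337035) = 287/((4*(-1 + 4)/(1 - 12))) + 364392*(-1/337035) = 287/((4*3/(-11))) - 121464/112345 = 287/((4*(-1/11)*3)) - 121464/112345 = 287/(-12/11) - 121464/112345 = 287*(-11/12) - 121464/112345 = -3157/12 - 121464/112345 = -356130733/1348140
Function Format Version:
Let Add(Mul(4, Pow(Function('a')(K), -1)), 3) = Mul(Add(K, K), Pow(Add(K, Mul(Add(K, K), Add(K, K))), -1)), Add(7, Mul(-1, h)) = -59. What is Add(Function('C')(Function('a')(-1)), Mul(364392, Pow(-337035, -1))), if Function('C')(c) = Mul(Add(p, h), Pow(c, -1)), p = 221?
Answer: Rational(-356130733, 1348140) ≈ -264.16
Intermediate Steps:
h = 66 (h = Add(7, Mul(-1, -59)) = Add(7, 59) = 66)
Function('a')(K) = Mul(4, Pow(Add(-3, Mul(2, K, Pow(Add(K, Mul(4, Pow(K, 2))), -1))), -1)) (Function('a')(K) = Mul(4, Pow(Add(-3, Mul(Add(K, K), Pow(Add(K, Mul(Add(K, K), Add(K, K))), -1))), -1)) = Mul(4, Pow(Add(-3, Mul(Mul(2, K), Pow(Add(K, Mul(Mul(2, K), Mul(2, K))), -1))), -1)) = Mul(4, Pow(Add(-3, Mul(Mul(2, K), Pow(Add(K, Mul(4, Pow(K, 2))), -1))), -1)) = Mul(4, Pow(Add(-3, Mul(2, K, Pow(Add(K, Mul(4, Pow(K, 2))), -1))), -1)))
Function('C')(c) = Mul(287, Pow(c, -1)) (Function('C')(c) = Mul(Add(221, 66), Pow(c, -1)) = Mul(287, Pow(c, -1)))
Add(Function('C')(Function('a')(-1)), Mul(364392, Pow(-337035, -1))) = Add(Mul(287, Pow(Mul(4, Pow(Add(1, Mul(12, -1)), -1), Add(-1, Mul(-4, -1))), -1)), Mul(364392, Pow(-337035, -1))) = Add(Mul(287, Pow(Mul(4, Pow(Add(1, -12), -1), Add(-1, 4)), -1)), Mul(364392, Rational(-1, 337035))) = Add(Mul(287, Pow(Mul(4, Pow(-11, -1), 3), -1)), Rational(-121464, 112345)) = Add(Mul(287, Pow(Mul(4, Rational(-1, 11), 3), -1)), Rational(-121464, 112345)) = Add(Mul(287, Pow(Rational(-12, 11), -1)), Rational(-121464, 112345)) = Add(Mul(287, Rational(-11, 12)), Rational(-121464, 112345)) = Add(Rational(-3157, 12), Rational(-121464, 112345)) = Rational(-356130733, 1348140)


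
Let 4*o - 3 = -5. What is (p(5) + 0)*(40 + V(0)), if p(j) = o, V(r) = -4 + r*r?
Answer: -18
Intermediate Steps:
o = -½ (o = ¾ + (¼)*(-5) = ¾ - 5/4 = -½ ≈ -0.50000)
V(r) = -4 + r²
p(j) = -½
(p(5) + 0)*(40 + V(0)) = (-½ + 0)*(40 + (-4 + 0²)) = -(40 + (-4 + 0))/2 = -(40 - 4)/2 = -½*36 = -18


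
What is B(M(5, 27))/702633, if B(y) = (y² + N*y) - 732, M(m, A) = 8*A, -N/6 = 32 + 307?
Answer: -131140/234211 ≈ -0.55992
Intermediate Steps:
N = -2034 (N = -6*(32 + 307) = -6*339 = -2034)
B(y) = -732 + y² - 2034*y (B(y) = (y² - 2034*y) - 732 = -732 + y² - 2034*y)
B(M(5, 27))/702633 = (-732 + (8*27)² - 16272*27)/702633 = (-732 + 216² - 2034*216)*(1/702633) = (-732 + 46656 - 439344)*(1/702633) = -393420*1/702633 = -131140/234211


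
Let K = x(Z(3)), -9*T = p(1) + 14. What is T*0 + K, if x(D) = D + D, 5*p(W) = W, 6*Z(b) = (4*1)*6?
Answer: 8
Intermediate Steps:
Z(b) = 4 (Z(b) = ((4*1)*6)/6 = (4*6)/6 = (⅙)*24 = 4)
p(W) = W/5
x(D) = 2*D
T = -71/45 (T = -((⅕)*1 + 14)/9 = -(⅕ + 14)/9 = -⅑*71/5 = -71/45 ≈ -1.5778)
K = 8 (K = 2*4 = 8)
T*0 + K = -71/45*0 + 8 = 0 + 8 = 8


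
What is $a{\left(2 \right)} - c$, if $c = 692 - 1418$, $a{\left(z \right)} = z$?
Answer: $728$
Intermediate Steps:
$c = -726$
$a{\left(2 \right)} - c = 2 - -726 = 2 + 726 = 728$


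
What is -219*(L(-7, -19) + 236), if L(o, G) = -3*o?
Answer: -56283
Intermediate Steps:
-219*(L(-7, -19) + 236) = -219*(-3*(-7) + 236) = -219*(21 + 236) = -219*257 = -56283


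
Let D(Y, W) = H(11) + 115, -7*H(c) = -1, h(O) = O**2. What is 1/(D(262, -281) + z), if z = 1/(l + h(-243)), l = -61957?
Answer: 20356/2343841 ≈ 0.0086849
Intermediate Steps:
H(c) = 1/7 (H(c) = -1/7*(-1) = 1/7)
z = -1/2908 (z = 1/(-61957 + (-243)**2) = 1/(-61957 + 59049) = 1/(-2908) = -1/2908 ≈ -0.00034388)
D(Y, W) = 806/7 (D(Y, W) = 1/7 + 115 = 806/7)
1/(D(262, -281) + z) = 1/(806/7 - 1/2908) = 1/(2343841/20356) = 20356/2343841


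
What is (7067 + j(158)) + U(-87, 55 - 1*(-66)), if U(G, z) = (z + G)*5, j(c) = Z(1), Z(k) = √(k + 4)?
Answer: 7237 + √5 ≈ 7239.2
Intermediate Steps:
Z(k) = √(4 + k)
j(c) = √5 (j(c) = √(4 + 1) = √5)
U(G, z) = 5*G + 5*z (U(G, z) = (G + z)*5 = 5*G + 5*z)
(7067 + j(158)) + U(-87, 55 - 1*(-66)) = (7067 + √5) + (5*(-87) + 5*(55 - 1*(-66))) = (7067 + √5) + (-435 + 5*(55 + 66)) = (7067 + √5) + (-435 + 5*121) = (7067 + √5) + (-435 + 605) = (7067 + √5) + 170 = 7237 + √5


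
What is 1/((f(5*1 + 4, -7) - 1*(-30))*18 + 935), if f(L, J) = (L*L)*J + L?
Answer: -1/8569 ≈ -0.00011670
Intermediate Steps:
f(L, J) = L + J*L² (f(L, J) = L²*J + L = J*L² + L = L + J*L²)
1/((f(5*1 + 4, -7) - 1*(-30))*18 + 935) = 1/(((5*1 + 4)*(1 - 7*(5*1 + 4)) - 1*(-30))*18 + 935) = 1/(((5 + 4)*(1 - 7*(5 + 4)) + 30)*18 + 935) = 1/((9*(1 - 7*9) + 30)*18 + 935) = 1/((9*(1 - 63) + 30)*18 + 935) = 1/((9*(-62) + 30)*18 + 935) = 1/((-558 + 30)*18 + 935) = 1/(-528*18 + 935) = 1/(-9504 + 935) = 1/(-8569) = -1/8569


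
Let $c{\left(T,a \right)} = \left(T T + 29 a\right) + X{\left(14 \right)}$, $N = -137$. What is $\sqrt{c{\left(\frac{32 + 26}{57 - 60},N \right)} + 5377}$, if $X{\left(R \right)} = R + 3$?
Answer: $\frac{\sqrt{16153}}{3} \approx 42.365$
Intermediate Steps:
$X{\left(R \right)} = 3 + R$
$c{\left(T,a \right)} = 17 + T^{2} + 29 a$ ($c{\left(T,a \right)} = \left(T T + 29 a\right) + \left(3 + 14\right) = \left(T^{2} + 29 a\right) + 17 = 17 + T^{2} + 29 a$)
$\sqrt{c{\left(\frac{32 + 26}{57 - 60},N \right)} + 5377} = \sqrt{\left(17 + \left(\frac{32 + 26}{57 - 60}\right)^{2} + 29 \left(-137\right)\right) + 5377} = \sqrt{\left(17 + \left(\frac{58}{-3}\right)^{2} - 3973\right) + 5377} = \sqrt{\left(17 + \left(58 \left(- \frac{1}{3}\right)\right)^{2} - 3973\right) + 5377} = \sqrt{\left(17 + \left(- \frac{58}{3}\right)^{2} - 3973\right) + 5377} = \sqrt{\left(17 + \frac{3364}{9} - 3973\right) + 5377} = \sqrt{- \frac{32240}{9} + 5377} = \sqrt{\frac{16153}{9}} = \frac{\sqrt{16153}}{3}$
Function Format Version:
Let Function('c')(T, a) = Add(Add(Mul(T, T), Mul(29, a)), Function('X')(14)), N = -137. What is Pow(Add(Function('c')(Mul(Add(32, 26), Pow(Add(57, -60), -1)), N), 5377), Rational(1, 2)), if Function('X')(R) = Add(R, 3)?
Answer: Mul(Rational(1, 3), Pow(16153, Rational(1, 2))) ≈ 42.365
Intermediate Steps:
Function('X')(R) = Add(3, R)
Function('c')(T, a) = Add(17, Pow(T, 2), Mul(29, a)) (Function('c')(T, a) = Add(Add(Mul(T, T), Mul(29, a)), Add(3, 14)) = Add(Add(Pow(T, 2), Mul(29, a)), 17) = Add(17, Pow(T, 2), Mul(29, a)))
Pow(Add(Function('c')(Mul(Add(32, 26), Pow(Add(57, -60), -1)), N), 5377), Rational(1, 2)) = Pow(Add(Add(17, Pow(Mul(Add(32, 26), Pow(Add(57, -60), -1)), 2), Mul(29, -137)), 5377), Rational(1, 2)) = Pow(Add(Add(17, Pow(Mul(58, Pow(-3, -1)), 2), -3973), 5377), Rational(1, 2)) = Pow(Add(Add(17, Pow(Mul(58, Rational(-1, 3)), 2), -3973), 5377), Rational(1, 2)) = Pow(Add(Add(17, Pow(Rational(-58, 3), 2), -3973), 5377), Rational(1, 2)) = Pow(Add(Add(17, Rational(3364, 9), -3973), 5377), Rational(1, 2)) = Pow(Add(Rational(-32240, 9), 5377), Rational(1, 2)) = Pow(Rational(16153, 9), Rational(1, 2)) = Mul(Rational(1, 3), Pow(16153, Rational(1, 2)))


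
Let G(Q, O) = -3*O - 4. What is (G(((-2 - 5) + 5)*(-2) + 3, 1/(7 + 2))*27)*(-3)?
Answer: 351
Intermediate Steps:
G(Q, O) = -4 - 3*O
(G(((-2 - 5) + 5)*(-2) + 3, 1/(7 + 2))*27)*(-3) = ((-4 - 3/(7 + 2))*27)*(-3) = ((-4 - 3/9)*27)*(-3) = ((-4 - 3*⅑)*27)*(-3) = ((-4 - ⅓)*27)*(-3) = -13/3*27*(-3) = -117*(-3) = 351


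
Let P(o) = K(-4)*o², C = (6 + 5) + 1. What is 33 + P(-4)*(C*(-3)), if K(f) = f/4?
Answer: 609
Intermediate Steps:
K(f) = f/4 (K(f) = f*(¼) = f/4)
C = 12 (C = 11 + 1 = 12)
P(o) = -o² (P(o) = ((¼)*(-4))*o² = -o²)
33 + P(-4)*(C*(-3)) = 33 + (-1*(-4)²)*(12*(-3)) = 33 - 1*16*(-36) = 33 - 16*(-36) = 33 + 576 = 609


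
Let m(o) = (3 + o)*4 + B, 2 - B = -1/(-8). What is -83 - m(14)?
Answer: -1223/8 ≈ -152.88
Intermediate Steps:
B = 15/8 (B = 2 - (-1)/(-8) = 2 - (-1)*(-1)/8 = 2 - 1*1/8 = 2 - 1/8 = 15/8 ≈ 1.8750)
m(o) = 111/8 + 4*o (m(o) = (3 + o)*4 + 15/8 = (12 + 4*o) + 15/8 = 111/8 + 4*o)
-83 - m(14) = -83 - (111/8 + 4*14) = -83 - (111/8 + 56) = -83 - 1*559/8 = -83 - 559/8 = -1223/8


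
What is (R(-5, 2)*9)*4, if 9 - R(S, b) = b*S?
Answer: 684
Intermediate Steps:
R(S, b) = 9 - S*b (R(S, b) = 9 - b*S = 9 - S*b)
(R(-5, 2)*9)*4 = ((9 - 1*(-5)*2)*9)*4 = ((9 + 10)*9)*4 = (19*9)*4 = 171*4 = 684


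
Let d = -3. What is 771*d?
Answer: -2313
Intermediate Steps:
771*d = 771*(-3) = -2313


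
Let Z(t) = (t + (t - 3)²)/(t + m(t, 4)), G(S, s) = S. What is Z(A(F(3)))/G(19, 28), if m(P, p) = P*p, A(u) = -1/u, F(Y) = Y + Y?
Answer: -71/114 ≈ -0.62281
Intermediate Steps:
F(Y) = 2*Y
Z(t) = (t + (-3 + t)²)/(5*t) (Z(t) = (t + (t - 3)²)/(t + t*4) = (t + (-3 + t)²)/(t + 4*t) = (t + (-3 + t)²)/((5*t)) = (t + (-3 + t)²)*(1/(5*t)) = (t + (-3 + t)²)/(5*t))
Z(A(F(3)))/G(19, 28) = ((-1/(2*3) + (-3 - 1/(2*3))²)/(5*((-1/(2*3)))))/19 = ((-1/6 + (-3 - 1/6)²)/(5*((-1/6))))*(1/19) = ((-1*⅙ + (-3 - 1*⅙)²)/(5*((-1*⅙))))*(1/19) = ((-⅙ + (-3 - ⅙)²)/(5*(-⅙)))*(1/19) = ((⅕)*(-6)*(-⅙ + (-19/6)²))*(1/19) = ((⅕)*(-6)*(-⅙ + 361/36))*(1/19) = ((⅕)*(-6)*(355/36))*(1/19) = -71/6*1/19 = -71/114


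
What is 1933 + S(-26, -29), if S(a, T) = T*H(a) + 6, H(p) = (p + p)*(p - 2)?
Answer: -40285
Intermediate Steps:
H(p) = 2*p*(-2 + p) (H(p) = (2*p)*(-2 + p) = 2*p*(-2 + p))
S(a, T) = 6 + 2*T*a*(-2 + a) (S(a, T) = T*(2*a*(-2 + a)) + 6 = 2*T*a*(-2 + a) + 6 = 6 + 2*T*a*(-2 + a))
1933 + S(-26, -29) = 1933 + (6 + 2*(-29)*(-26)*(-2 - 26)) = 1933 + (6 + 2*(-29)*(-26)*(-28)) = 1933 + (6 - 42224) = 1933 - 42218 = -40285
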